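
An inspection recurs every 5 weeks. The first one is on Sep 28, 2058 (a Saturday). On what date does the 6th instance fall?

Mar 22, 2059

The 6th occurrence is 5 intervals after the first: 5 × 35 = 175 days after Sep 28, 2058.
Sep has 30 days — 2 days to the end of Sep leaves 173.
Oct has 31 days (142 left).
Nov has 30 days (112 left).
Dec has 31 days (81 left).
Jan has 31 days (50 left).
Feb has 28 days (22 left).
22 days into Mar → Mar 22, 2059.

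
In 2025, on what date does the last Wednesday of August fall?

August 27, 2025

The first Wednesday of August 2025 is August 6.
August 2025 has 31 days. Adding weeks: 6, 13, 20, 27 — the last one ≤ 31 is the 27th.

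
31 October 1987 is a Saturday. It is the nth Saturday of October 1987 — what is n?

5th

Day 31 falls in week ⌈31/7⌉ of the month.
Days 1–7 hold the 1st Saturday, 8–14 the 2nd, 15–21 the 3rd, 22–28 the 4th, 29–31 the 5th.
31 is in the range for the 5th.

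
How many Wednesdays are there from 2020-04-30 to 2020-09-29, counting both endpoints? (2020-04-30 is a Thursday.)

2020-04-30 is a Thursday; the first Wednesday on or after it is 2020-05-06 (6 days later).
From 2020-05-06 to 2020-09-29: 25 + 30 + 31 + 31 + 29 = 146 days (rest of May, June, July, August, September).
146 ÷ 7 = 20 full weeks with remainder 6, so 20 more Wednesdays after the first → 21.

21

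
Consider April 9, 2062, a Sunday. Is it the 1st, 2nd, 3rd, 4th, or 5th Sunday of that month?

2nd

Day 9 falls in week ⌈9/7⌉ of the month.
Days 1–7 hold the 1st Sunday, 8–14 the 2nd, 15–21 the 3rd, 22–28 the 4th, 29–31 the 5th.
9 is in the range for the 2nd.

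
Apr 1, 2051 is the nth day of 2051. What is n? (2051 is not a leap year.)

91

Days in months before Apr: 31 + 28 + 31 = 90.
Plus 1 day into Apr → day 91.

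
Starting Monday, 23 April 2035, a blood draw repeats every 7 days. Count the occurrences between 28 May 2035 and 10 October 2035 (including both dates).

Occurrences land 7·i days after 23 April 2035 for i = 0, 1, 2, …
28 May 2035 is 35 days after the start; 35 ÷ 7 = 5 remainder 0. First occurrence in the window: #6 on 28 May 2035 (5×7 = 35 days in).
10 October 2035 is 170 days after the start; 170 ÷ 7 = 24 remainder 2. Last occurrence in the window: #25 on 8 October 2035.
Occurrences #6 through #25: 20 in total.

20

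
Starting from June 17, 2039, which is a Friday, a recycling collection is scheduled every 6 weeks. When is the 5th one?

The 5th occurrence is 4 intervals after the first: 4 × 42 = 168 days after June 17, 2039.
June has 30 days — 13 days to the end of June leaves 155.
July has 31 days (124 left).
August has 31 days (93 left).
September has 30 days (63 left).
October has 31 days (32 left).
November has 30 days (2 left).
2 days into December → December 2, 2039.

December 2, 2039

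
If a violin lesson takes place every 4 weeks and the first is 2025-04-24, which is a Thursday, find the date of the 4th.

The 4th occurrence is 3 intervals after the first: 3 × 28 = 84 days after 2025-04-24.
April has 30 days — 6 days to the end of April leaves 78.
May has 31 days (47 left).
June has 30 days (17 left).
17 days into July → 2025-07-17.

2025-07-17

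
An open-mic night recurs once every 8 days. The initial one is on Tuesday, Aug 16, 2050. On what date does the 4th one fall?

Sep 9, 2050

The 4th occurrence is 3 intervals after the first: 3 × 8 = 24 days after Aug 16, 2050.
Aug has 31 days — 15 days to the end of Aug leaves 9.
9 days into Sep → Sep 9, 2050.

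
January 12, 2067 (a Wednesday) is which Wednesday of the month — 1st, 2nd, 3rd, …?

2nd

Day 12 falls in week ⌈12/7⌉ of the month.
Days 1–7 hold the 1st Wednesday, 8–14 the 2nd, 15–21 the 3rd, 22–28 the 4th, 29–31 the 5th.
12 is in the range for the 2nd.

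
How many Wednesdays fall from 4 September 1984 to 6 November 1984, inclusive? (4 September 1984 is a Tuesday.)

4 September 1984 is a Tuesday; the first Wednesday on or after it is 5 September 1984 (1 day later).
From 5 September 1984 to 6 November 1984: 25 + 31 + 6 = 62 days (rest of September, October, November).
62 ÷ 7 = 8 full weeks with remainder 6, so 8 more Wednesdays after the first → 9.

9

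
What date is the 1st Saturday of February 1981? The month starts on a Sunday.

February 1981 begins on a Sunday, so the first Saturday is February 7 (6 days later).

7 February 1981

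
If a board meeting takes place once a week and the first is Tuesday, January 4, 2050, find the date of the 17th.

April 26, 2050

The 17th occurrence is 16 intervals after the first: 16 × 7 = 112 days after January 4, 2050.
January has 31 days — 27 days to the end of January leaves 85.
February has 28 days (57 left).
March has 31 days (26 left).
26 days into April → April 26, 2050.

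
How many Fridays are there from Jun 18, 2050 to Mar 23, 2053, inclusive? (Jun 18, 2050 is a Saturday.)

Jun 18, 2050 is a Saturday; the first Friday on or after it is Jun 24, 2050 (6 days later).
From Jun 24, 2050 to Mar 23, 2053: 190 + 365 + 366 + 82 = 1003 days (rest of 2050, 2051, 2052, to Mar 23, 2053 in 2053).
1003 ÷ 7 = 143 full weeks with remainder 2, so 143 more Fridays after the first → 144.

144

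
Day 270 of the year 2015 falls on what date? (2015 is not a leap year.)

Sep 27, 2015

Jan has 31 days (270 − 31 = 239 remain).
Feb has 28 days (239 − 28 = 211 remain).
Mar has 31 days (211 − 31 = 180 remain).
Apr has 30 days (180 − 30 = 150 remain).
May has 31 days (150 − 31 = 119 remain).
Jun has 30 days (119 − 30 = 89 remain).
Jul has 31 days (89 − 31 = 58 remain).
Aug has 31 days (58 − 31 = 27 remain).
27 into Sep → Sep 27.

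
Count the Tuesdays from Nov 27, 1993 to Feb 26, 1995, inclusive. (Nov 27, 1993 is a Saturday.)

65

Nov 27, 1993 is a Saturday; the first Tuesday on or after it is Nov 30, 1993 (3 days later).
From Nov 30, 1993 to Feb 26, 1995: 31 + 365 + 57 = 453 days (rest of 1993, 1994, to Feb 26, 1995 in 1995).
453 ÷ 7 = 64 full weeks with remainder 5, so 64 more Tuesdays after the first → 65.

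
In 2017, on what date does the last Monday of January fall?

The first Monday of January 2017 is January 2.
January 2017 has 31 days. Adding weeks: 2, 9, 16, 23, 30 — the last one ≤ 31 is the 30th.

30 January 2017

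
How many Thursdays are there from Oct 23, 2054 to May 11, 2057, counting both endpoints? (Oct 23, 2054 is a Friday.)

Oct 23, 2054 is a Friday; the first Thursday on or after it is Oct 29, 2054 (6 days later).
From Oct 29, 2054 to May 11, 2057: 63 + 365 + 366 + 131 = 925 days (rest of 2054, 2055, 2056, to May 11, 2057 in 2057).
925 ÷ 7 = 132 full weeks with remainder 1, so 132 more Thursdays after the first → 133.

133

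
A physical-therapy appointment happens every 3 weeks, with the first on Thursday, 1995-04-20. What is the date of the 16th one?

1996-02-29

The 16th occurrence is 15 intervals after the first: 15 × 21 = 315 days after 1995-04-20.
April has 30 days — 10 days to the end of April leaves 305.
May has 31 days (274 left).
June has 30 days (244 left).
July has 31 days (213 left).
August has 31 days (182 left).
September has 30 days (152 left).
October has 31 days (121 left).
November has 30 days (91 left).
December has 31 days (60 left).
January has 31 days (29 left).
29 days into February → 1996-02-29.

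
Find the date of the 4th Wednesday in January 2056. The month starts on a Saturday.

January 2056 begins on a Saturday, so the first Wednesday is January 5 (4 days later).
The 4th Wednesday is 3 weeks later: 5 + 21 = 26.

26 January 2056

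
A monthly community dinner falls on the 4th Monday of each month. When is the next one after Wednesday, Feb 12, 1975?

Feb 1975 starts on a Saturday; its first Monday is the 3rd, so the 4th Monday is the 24th — Feb 24, 1975.
Feb 24, 1975 is after Feb 12, 1975, so that is the next one.

Feb 24, 1975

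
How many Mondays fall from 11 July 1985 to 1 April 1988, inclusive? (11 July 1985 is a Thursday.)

142

11 July 1985 is a Thursday; the first Monday on or after it is 15 July 1985 (4 days later).
From 15 July 1985 to 1 April 1988: 169 + 365 + 365 + 92 = 991 days (rest of 1985, 1986, 1987, to 1 April 1988 in 1988).
991 ÷ 7 = 141 full weeks with remainder 4, so 141 more Mondays after the first → 142.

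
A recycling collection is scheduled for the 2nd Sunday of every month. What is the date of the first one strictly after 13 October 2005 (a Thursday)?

October 2005 starts on a Saturday; its first Sunday is the 2nd, so the 2nd Sunday is the 9th — 9 October 2005.
That is not after 13 October 2005, so look at November 2005.
November 2005 starts on a Tuesday; its first Sunday is the 6th, so the 2nd Sunday is the 13th — 13 November 2005.

13 November 2005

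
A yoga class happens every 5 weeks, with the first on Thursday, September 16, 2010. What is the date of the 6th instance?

March 10, 2011

The 6th occurrence is 5 intervals after the first: 5 × 35 = 175 days after September 16, 2010.
September has 30 days — 14 days to the end of September leaves 161.
October has 31 days (130 left).
November has 30 days (100 left).
December has 31 days (69 left).
January has 31 days (38 left).
February has 28 days (10 left).
10 days into March → March 10, 2011.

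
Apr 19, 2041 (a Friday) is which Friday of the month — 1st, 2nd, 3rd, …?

3rd

Day 19 falls in week ⌈19/7⌉ of the month.
Days 1–7 hold the 1st Friday, 8–14 the 2nd, 15–21 the 3rd, 22–28 the 4th, 29–31 the 5th.
19 is in the range for the 3rd.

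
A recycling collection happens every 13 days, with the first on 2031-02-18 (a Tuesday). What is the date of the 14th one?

2031-08-06

The 14th occurrence is 13 intervals after the first: 13 × 13 = 169 days after 2031-02-18.
February has 28 days — 10 days to the end of February leaves 159.
March has 31 days (128 left).
April has 30 days (98 left).
May has 31 days (67 left).
June has 30 days (37 left).
July has 31 days (6 left).
6 days into August → 2031-08-06.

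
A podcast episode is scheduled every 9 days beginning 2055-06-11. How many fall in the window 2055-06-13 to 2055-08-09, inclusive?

Occurrences land 9·i days after 2055-06-11 for i = 0, 1, 2, …
2055-06-13 is 2 days after the start; 2 ÷ 9 = 0 remainder 2; since the remainder is 2, round up to i = 1. First occurrence in the window: #2 on 2055-06-20 (1×9 = 9 days in).
2055-08-09 is 59 days after the start; 59 ÷ 9 = 6 remainder 5. Last occurrence in the window: #7 on 2055-08-04.
Occurrences #2 through #7: 6 in total.

6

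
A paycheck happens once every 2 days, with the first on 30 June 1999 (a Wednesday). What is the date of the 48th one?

The 48th occurrence is 47 intervals after the first: 47 × 2 = 94 days after 30 June 1999.
June has 30 days — 0 days to the end of June leaves 94.
July has 31 days (63 left).
August has 31 days (32 left).
September has 30 days (2 left).
2 days into October → 2 October 1999.

2 October 1999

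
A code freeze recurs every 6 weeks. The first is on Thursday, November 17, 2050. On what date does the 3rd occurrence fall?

February 9, 2051

The 3rd occurrence is 2 intervals after the first: 2 × 42 = 84 days after November 17, 2050.
November has 30 days — 13 days to the end of November leaves 71.
December has 31 days (40 left).
January has 31 days (9 left).
9 days into February → February 9, 2051.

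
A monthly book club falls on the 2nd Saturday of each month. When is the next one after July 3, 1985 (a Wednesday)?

July 13, 1985

July 1985 starts on a Monday; its first Saturday is the 6th, so the 2nd Saturday is the 13th — July 13, 1985.
July 13, 1985 is after July 3, 1985, so that is the next one.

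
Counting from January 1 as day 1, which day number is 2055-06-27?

Days in months before June: 31 + 28 + 31 + 30 + 31 = 151.
Plus 27 days into June → day 178.

178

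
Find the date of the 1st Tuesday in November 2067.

The first Tuesday of November 2067 is November 1.

November 1, 2067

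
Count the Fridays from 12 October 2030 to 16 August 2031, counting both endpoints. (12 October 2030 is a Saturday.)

44

12 October 2030 is a Saturday; the first Friday on or after it is 18 October 2030 (6 days later).
From 18 October 2030 to 16 August 2031: 13 + 30 + 31 + 31 + 28 + 31 + 30 + 31 + 30 + 31 + 16 = 302 days (rest of October, November, December, January, February, March, April, May, June, July, August).
302 ÷ 7 = 43 full weeks with remainder 1, so 43 more Fridays after the first → 44.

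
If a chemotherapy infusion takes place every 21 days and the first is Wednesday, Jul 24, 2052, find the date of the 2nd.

Aug 14, 2052

The 2nd occurrence is 1 interval after the first: 1 × 21 = 21 days after Jul 24, 2052.
Jul has 31 days — 7 days to the end of Jul leaves 14.
14 days into Aug → Aug 14, 2052.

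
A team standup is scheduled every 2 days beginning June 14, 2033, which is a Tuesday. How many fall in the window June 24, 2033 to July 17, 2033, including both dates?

12

Occurrences land 2·i days after June 14, 2033 for i = 0, 1, 2, …
June 24, 2033 is 10 days after the start; 10 ÷ 2 = 5 remainder 0. First occurrence in the window: #6 on June 24, 2033 (5×2 = 10 days in).
July 17, 2033 is 33 days after the start; 33 ÷ 2 = 16 remainder 1. Last occurrence in the window: #17 on July 16, 2033.
Occurrences #6 through #17: 12 in total.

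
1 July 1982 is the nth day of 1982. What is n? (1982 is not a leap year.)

182

Days in months before July: 31 + 28 + 31 + 30 + 31 + 30 = 181.
Plus 1 day into July → day 182.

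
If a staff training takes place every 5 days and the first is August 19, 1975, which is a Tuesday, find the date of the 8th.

The 8th occurrence is 7 intervals after the first: 7 × 5 = 35 days after August 19, 1975.
August has 31 days — 12 days to the end of August leaves 23.
23 days into September → September 23, 1975.

September 23, 1975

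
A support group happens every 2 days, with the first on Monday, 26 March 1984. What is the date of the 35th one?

2 June 1984

The 35th occurrence is 34 intervals after the first: 34 × 2 = 68 days after 26 March 1984.
March has 31 days — 5 days to the end of March leaves 63.
April has 30 days (33 left).
May has 31 days (2 left).
2 days into June → 2 June 1984.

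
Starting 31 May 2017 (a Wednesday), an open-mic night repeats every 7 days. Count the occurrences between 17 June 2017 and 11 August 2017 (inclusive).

Occurrences land 7·i days after 31 May 2017 for i = 0, 1, 2, …
17 June 2017 is 17 days after the start; 17 ÷ 7 = 2 remainder 3; since the remainder is 3, round up to i = 3. First occurrence in the window: #4 on 21 June 2017 (3×7 = 21 days in).
11 August 2017 is 72 days after the start; 72 ÷ 7 = 10 remainder 2. Last occurrence in the window: #11 on 9 August 2017.
Occurrences #4 through #11: 8 in total.

8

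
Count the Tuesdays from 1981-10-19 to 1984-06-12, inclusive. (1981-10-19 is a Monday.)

139

1981-10-19 is a Monday; the first Tuesday on or after it is 1981-10-20 (1 day later).
From 1981-10-20 to 1984-06-12: 72 + 365 + 365 + 164 = 966 days (rest of 1981, 1982, 1983, to 1984-06-12 in 1984).
966 ÷ 7 = 138 full weeks with remainder 0, so 138 more Tuesdays after the first → 139.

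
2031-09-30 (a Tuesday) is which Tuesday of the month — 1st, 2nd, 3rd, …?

Day 30 falls in week ⌈30/7⌉ of the month.
Days 1–7 hold the 1st Tuesday, 8–14 the 2nd, 15–21 the 3rd, 22–28 the 4th, 29–31 the 5th.
30 is in the range for the 5th.

5th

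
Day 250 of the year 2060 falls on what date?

Sep 6, 2060

Jan has 31 days (250 − 31 = 219 remain).
Feb has 29 days (219 − 29 = 190 remain).
Mar has 31 days (190 − 31 = 159 remain).
Apr has 30 days (159 − 30 = 129 remain).
May has 31 days (129 − 31 = 98 remain).
Jun has 30 days (98 − 30 = 68 remain).
Jul has 31 days (68 − 31 = 37 remain).
Aug has 31 days (37 − 31 = 6 remain).
6 into Sep → Sep 6.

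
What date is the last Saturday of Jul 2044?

Jul 30, 2044

The first Saturday of Jul 2044 is Jul 2.
Jul 2044 has 31 days. Adding weeks: 2, 9, 16, 23, 30 — the last one ≤ 31 is the 30th.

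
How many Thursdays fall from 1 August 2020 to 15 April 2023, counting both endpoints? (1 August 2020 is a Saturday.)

1 August 2020 is a Saturday; the first Thursday on or after it is 6 August 2020 (5 days later).
From 6 August 2020 to 15 April 2023: 147 + 365 + 365 + 105 = 982 days (rest of 2020, 2021, 2022, to 15 April 2023 in 2023).
982 ÷ 7 = 140 full weeks with remainder 2, so 140 more Thursdays after the first → 141.

141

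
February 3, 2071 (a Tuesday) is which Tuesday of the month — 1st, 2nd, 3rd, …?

Day 3 falls in week ⌈3/7⌉ of the month.
Days 1–7 hold the 1st Tuesday, 8–14 the 2nd, 15–21 the 3rd, 22–28 the 4th, 29–31 the 5th.
3 is in the range for the 1st.

1st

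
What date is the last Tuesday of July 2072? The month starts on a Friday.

26 July 2072

July 2072 begins on a Friday, so the first Tuesday is July 5 (4 days later).
July 2072 has 31 days. Adding weeks: 5, 12, 19, 26 — the last one ≤ 31 is the 26th.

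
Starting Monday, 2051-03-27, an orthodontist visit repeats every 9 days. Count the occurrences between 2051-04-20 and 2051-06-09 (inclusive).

Occurrences land 9·i days after 2051-03-27 for i = 0, 1, 2, …
2051-04-20 is 24 days after the start; 24 ÷ 9 = 2 remainder 6; since the remainder is 6, round up to i = 3. First occurrence in the window: #4 on 2051-04-23 (3×9 = 27 days in).
2051-06-09 is 74 days after the start; 74 ÷ 9 = 8 remainder 2. Last occurrence in the window: #9 on 2051-06-07.
Occurrences #4 through #9: 6 in total.

6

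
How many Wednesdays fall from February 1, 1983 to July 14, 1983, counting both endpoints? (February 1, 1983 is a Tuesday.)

24

February 1, 1983 is a Tuesday; the first Wednesday on or after it is February 2, 1983 (1 day later).
From February 2, 1983 to July 14, 1983: 26 + 31 + 30 + 31 + 30 + 14 = 162 days (rest of February, March, April, May, June, July).
162 ÷ 7 = 23 full weeks with remainder 1, so 23 more Wednesdays after the first → 24.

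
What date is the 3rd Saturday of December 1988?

December 1988 begins on a Thursday, so the first Saturday is December 3 (2 days later).
The 3rd Saturday is 2 weeks later: 3 + 14 = 17.

17 December 1988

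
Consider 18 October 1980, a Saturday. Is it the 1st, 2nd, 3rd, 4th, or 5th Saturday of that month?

Day 18 falls in week ⌈18/7⌉ of the month.
Days 1–7 hold the 1st Saturday, 8–14 the 2nd, 15–21 the 3rd, 22–28 the 4th, 29–31 the 5th.
18 is in the range for the 3rd.

3rd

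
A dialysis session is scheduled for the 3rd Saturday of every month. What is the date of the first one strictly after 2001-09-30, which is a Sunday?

September 2001 starts on a Saturday; its first Saturday is the 1st, so the 3rd Saturday is the 15th — 2001-09-15.
That is not after 2001-09-30, so look at October 2001.
October 2001 starts on a Monday; its first Saturday is the 6th, so the 3rd Saturday is the 20th — 2001-10-20.

2001-10-20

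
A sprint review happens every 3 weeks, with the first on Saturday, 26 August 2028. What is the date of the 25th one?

12 January 2030

The 25th occurrence is 24 intervals after the first: 24 × 21 = 504 days after 26 August 2028.
August has 31 days — 5 days to the end of August leaves 499.
From end of August to end of 2028 is 122 days (377 left).
2029 has 365 days (12 left).
12 days into January → 12 January 2030.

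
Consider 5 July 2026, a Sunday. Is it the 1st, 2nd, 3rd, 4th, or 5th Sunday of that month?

Day 5 falls in week ⌈5/7⌉ of the month.
Days 1–7 hold the 1st Sunday, 8–14 the 2nd, 15–21 the 3rd, 22–28 the 4th, 29–31 the 5th.
5 is in the range for the 1st.

1st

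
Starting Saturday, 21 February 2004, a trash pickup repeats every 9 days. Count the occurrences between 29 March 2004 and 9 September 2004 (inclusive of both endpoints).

Occurrences land 9·i days after 21 February 2004 for i = 0, 1, 2, …
29 March 2004 is 37 days after the start; 37 ÷ 9 = 4 remainder 1; since the remainder is 1, round up to i = 5. First occurrence in the window: #6 on 6 April 2004 (5×9 = 45 days in).
9 September 2004 is 201 days after the start; 201 ÷ 9 = 22 remainder 3. Last occurrence in the window: #23 on 6 September 2004.
Occurrences #6 through #23: 18 in total.

18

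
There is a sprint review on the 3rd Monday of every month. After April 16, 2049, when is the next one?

April 2049 starts on a Thursday; its first Monday is the 5th, so the 3rd Monday is the 19th — April 19, 2049.
April 19, 2049 is after April 16, 2049, so that is the next one.

April 19, 2049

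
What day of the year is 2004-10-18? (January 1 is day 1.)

292

Days in months before October: 31 + 29 + 31 + 30 + 31 + 30 + 31 + 31 + 30 = 274.
Plus 18 days into October → day 292.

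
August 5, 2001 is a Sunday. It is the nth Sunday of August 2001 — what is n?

Day 5 falls in week ⌈5/7⌉ of the month.
Days 1–7 hold the 1st Sunday, 8–14 the 2nd, 15–21 the 3rd, 22–28 the 4th, 29–31 the 5th.
5 is in the range for the 1st.

1st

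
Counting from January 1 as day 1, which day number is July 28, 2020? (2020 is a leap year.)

Days in months before July: 31 + 29 + 31 + 30 + 31 + 30 = 182.
Plus 28 days into July → day 210.

210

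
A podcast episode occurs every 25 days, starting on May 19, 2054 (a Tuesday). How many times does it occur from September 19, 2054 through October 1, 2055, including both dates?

16

Occurrences land 25·i days after May 19, 2054 for i = 0, 1, 2, …
September 19, 2054 is 123 days after the start; 123 ÷ 25 = 4 remainder 23; since the remainder is 23, round up to i = 5. First occurrence in the window: #6 on September 21, 2054 (5×25 = 125 days in).
October 1, 2055 is 500 days after the start; 500 ÷ 25 = 20 remainder 0. Last occurrence in the window: #21 on October 1, 2055.
Occurrences #6 through #21: 16 in total.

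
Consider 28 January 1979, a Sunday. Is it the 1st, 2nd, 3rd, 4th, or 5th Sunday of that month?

4th

Day 28 falls in week ⌈28/7⌉ of the month.
Days 1–7 hold the 1st Sunday, 8–14 the 2nd, 15–21 the 3rd, 22–28 the 4th, 29–31 the 5th.
28 is in the range for the 4th.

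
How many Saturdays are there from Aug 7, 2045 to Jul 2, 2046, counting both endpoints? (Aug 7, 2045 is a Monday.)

Aug 7, 2045 is a Monday; the first Saturday on or after it is Aug 12, 2045 (5 days later).
From Aug 12, 2045 to Jul 2, 2046: 141 + 183 = 324 days (rest of 2045, to Jul 2, 2046 in 2046).
324 ÷ 7 = 46 full weeks with remainder 2, so 46 more Saturdays after the first → 47.

47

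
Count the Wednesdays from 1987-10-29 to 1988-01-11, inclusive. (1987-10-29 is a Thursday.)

1987-10-29 is a Thursday; the first Wednesday on or after it is 1987-11-04 (6 days later).
From 1987-11-04 to 1988-01-11: 26 + 31 + 11 = 68 days (rest of November, December, January).
68 ÷ 7 = 9 full weeks with remainder 5, so 9 more Wednesdays after the first → 10.

10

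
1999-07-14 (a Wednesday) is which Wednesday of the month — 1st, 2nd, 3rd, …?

2nd

Day 14 falls in week ⌈14/7⌉ of the month.
Days 1–7 hold the 1st Wednesday, 8–14 the 2nd, 15–21 the 3rd, 22–28 the 4th, 29–31 the 5th.
14 is in the range for the 2nd.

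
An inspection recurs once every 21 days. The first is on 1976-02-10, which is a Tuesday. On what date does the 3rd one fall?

1976-03-23

The 3rd occurrence is 2 intervals after the first: 2 × 21 = 42 days after 1976-02-10.
February has 29 days — 19 days to the end of February leaves 23.
23 days into March → 1976-03-23.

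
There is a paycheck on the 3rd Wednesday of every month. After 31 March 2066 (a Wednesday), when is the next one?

21 April 2066

March 2066 starts on a Monday; its first Wednesday is the 3rd, so the 3rd Wednesday is the 17th — 17 March 2066.
That is not after 31 March 2066, so look at April 2066.
April 2066 starts on a Thursday; its first Wednesday is the 7th, so the 3rd Wednesday is the 21st — 21 April 2066.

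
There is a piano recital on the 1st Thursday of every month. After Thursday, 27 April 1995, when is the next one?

April 1995 starts on a Saturday, so its 1st Thursday is 6 April 1995 (5 days in).
That is not after 27 April 1995, so look at May 1995.
May 1995 starts on a Monday, so its 1st Thursday is 4 May 1995 (3 days in).

4 May 1995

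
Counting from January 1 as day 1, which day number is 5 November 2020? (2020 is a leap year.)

310

Days in months before November: 31 + 29 + 31 + 30 + 31 + 30 + 31 + 31 + 30 + 31 = 305.
Plus 5 days into November → day 310.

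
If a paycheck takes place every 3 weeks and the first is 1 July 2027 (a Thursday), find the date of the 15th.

20 April 2028

The 15th occurrence is 14 intervals after the first: 14 × 21 = 294 days after 1 July 2027.
July has 31 days — 30 days to the end of July leaves 264.
August has 31 days (233 left).
September has 30 days (203 left).
October has 31 days (172 left).
November has 30 days (142 left).
December has 31 days (111 left).
January has 31 days (80 left).
February has 29 days (51 left).
March has 31 days (20 left).
20 days into April → 20 April 2028.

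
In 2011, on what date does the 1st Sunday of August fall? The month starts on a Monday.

7 August 2011

August 2011 begins on a Monday, so the first Sunday is August 7 (6 days later).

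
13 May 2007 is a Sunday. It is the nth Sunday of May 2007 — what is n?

2nd

Day 13 falls in week ⌈13/7⌉ of the month.
Days 1–7 hold the 1st Sunday, 8–14 the 2nd, 15–21 the 3rd, 22–28 the 4th, 29–31 the 5th.
13 is in the range for the 2nd.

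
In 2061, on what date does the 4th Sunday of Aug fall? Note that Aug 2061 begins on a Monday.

Aug 2061 begins on a Monday, so the first Sunday is Aug 7 (6 days later).
The 4th Sunday is 3 weeks later: 7 + 21 = 28.

Aug 28, 2061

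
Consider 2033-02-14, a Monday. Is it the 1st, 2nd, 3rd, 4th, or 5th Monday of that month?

Day 14 falls in week ⌈14/7⌉ of the month.
Days 1–7 hold the 1st Monday, 8–14 the 2nd, 15–21 the 3rd, 22–28 the 4th, 29–31 the 5th.
14 is in the range for the 2nd.

2nd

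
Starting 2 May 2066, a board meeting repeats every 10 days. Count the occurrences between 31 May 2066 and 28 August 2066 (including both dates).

Occurrences land 10·i days after 2 May 2066 for i = 0, 1, 2, …
31 May 2066 is 29 days after the start; 29 ÷ 10 = 2 remainder 9; since the remainder is 9, round up to i = 3. First occurrence in the window: #4 on 1 June 2066 (3×10 = 30 days in).
28 August 2066 is 118 days after the start; 118 ÷ 10 = 11 remainder 8. Last occurrence in the window: #12 on 20 August 2066.
Occurrences #4 through #12: 9 in total.

9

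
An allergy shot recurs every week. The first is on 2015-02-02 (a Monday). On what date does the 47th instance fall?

The 47th occurrence is 46 intervals after the first: 46 × 7 = 322 days after 2015-02-02.
February has 28 days — 26 days to the end of February leaves 296.
March has 31 days (265 left).
April has 30 days (235 left).
May has 31 days (204 left).
June has 30 days (174 left).
July has 31 days (143 left).
August has 31 days (112 left).
September has 30 days (82 left).
October has 31 days (51 left).
November has 30 days (21 left).
21 days into December → 2015-12-21.

2015-12-21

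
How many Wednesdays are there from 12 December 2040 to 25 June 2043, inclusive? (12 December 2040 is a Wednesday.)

12 December 2040 is a Wednesday; the first Wednesday on or after it is 12 December 2040.
From 12 December 2040 to 25 June 2043: 19 + 365 + 365 + 176 = 925 days (rest of 2040, 2041, 2042, to 25 June 2043 in 2043).
925 ÷ 7 = 132 full weeks with remainder 1, so 132 more Wednesdays after the first → 133.

133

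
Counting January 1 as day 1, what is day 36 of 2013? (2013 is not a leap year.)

January has 31 days (36 − 31 = 5 remain).
5 into February → February 5.

5 February 2013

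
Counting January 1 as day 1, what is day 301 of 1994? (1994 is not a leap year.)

1994-10-28

January has 31 days (301 − 31 = 270 remain).
February has 28 days (270 − 28 = 242 remain).
March has 31 days (242 − 31 = 211 remain).
April has 30 days (211 − 30 = 181 remain).
May has 31 days (181 − 31 = 150 remain).
June has 30 days (150 − 30 = 120 remain).
July has 31 days (120 − 31 = 89 remain).
August has 31 days (89 − 31 = 58 remain).
September has 30 days (58 − 30 = 28 remain).
28 into October → October 28.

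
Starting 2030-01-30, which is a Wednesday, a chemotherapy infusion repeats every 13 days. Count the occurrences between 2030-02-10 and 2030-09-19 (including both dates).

Occurrences land 13·i days after 2030-01-30 for i = 0, 1, 2, …
2030-02-10 is 11 days after the start; 11 ÷ 13 = 0 remainder 11; since the remainder is 11, round up to i = 1. First occurrence in the window: #2 on 2030-02-12 (1×13 = 13 days in).
2030-09-19 is 232 days after the start; 232 ÷ 13 = 17 remainder 11. Last occurrence in the window: #18 on 2030-09-08.
Occurrences #2 through #18: 17 in total.

17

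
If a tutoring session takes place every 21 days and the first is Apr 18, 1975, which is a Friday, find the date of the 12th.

Dec 5, 1975

The 12th occurrence is 11 intervals after the first: 11 × 21 = 231 days after Apr 18, 1975.
Apr has 30 days — 12 days to the end of Apr leaves 219.
May has 31 days (188 left).
Jun has 30 days (158 left).
Jul has 31 days (127 left).
Aug has 31 days (96 left).
Sep has 30 days (66 left).
Oct has 31 days (35 left).
Nov has 30 days (5 left).
5 days into Dec → Dec 5, 1975.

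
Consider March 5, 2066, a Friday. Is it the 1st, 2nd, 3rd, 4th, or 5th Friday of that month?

1st

Day 5 falls in week ⌈5/7⌉ of the month.
Days 1–7 hold the 1st Friday, 8–14 the 2nd, 15–21 the 3rd, 22–28 the 4th, 29–31 the 5th.
5 is in the range for the 1st.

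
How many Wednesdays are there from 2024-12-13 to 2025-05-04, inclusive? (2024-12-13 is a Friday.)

20

2024-12-13 is a Friday; the first Wednesday on or after it is 2024-12-18 (5 days later).
From 2024-12-18 to 2025-05-04: 13 + 31 + 28 + 31 + 30 + 4 = 137 days (rest of December, January, February, March, April, May).
137 ÷ 7 = 19 full weeks with remainder 4, so 19 more Wednesdays after the first → 20.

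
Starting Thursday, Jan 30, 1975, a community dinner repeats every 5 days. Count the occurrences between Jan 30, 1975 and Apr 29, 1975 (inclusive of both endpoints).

Occurrences land 5·i days after Jan 30, 1975 for i = 0, 1, 2, …
The window opens on the start date, so the first occurrence inside is #1 on Jan 30, 1975.
Apr 29, 1975 is 89 days after the start; 89 ÷ 5 = 17 remainder 4. Last occurrence in the window: #18 on Apr 25, 1975.
Occurrences #1 through #18: 18 in total.

18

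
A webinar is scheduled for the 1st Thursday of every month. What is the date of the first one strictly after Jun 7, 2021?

Jun 2021 starts on a Tuesday, so its 1st Thursday is Jun 3, 2021 (2 days in).
That is not after Jun 7, 2021, so look at Jul 2021.
Jul 2021 starts on a Thursday, so its 1st Thursday is Jul 1, 2021.

Jul 1, 2021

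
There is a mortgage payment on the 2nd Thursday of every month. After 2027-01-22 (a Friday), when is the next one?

2027-02-11

January 2027 starts on a Friday; its first Thursday is the 7th, so the 2nd Thursday is the 14th — 2027-01-14.
That is not after 2027-01-22, so look at February 2027.
February 2027 starts on a Monday; its first Thursday is the 4th, so the 2nd Thursday is the 11th — 2027-02-11.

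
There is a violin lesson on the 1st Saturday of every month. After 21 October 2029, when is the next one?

October 2029 starts on a Monday, so its 1st Saturday is 6 October 2029 (5 days in).
That is not after 21 October 2029, so look at November 2029.
November 2029 starts on a Thursday, so its 1st Saturday is 3 November 2029 (2 days in).

3 November 2029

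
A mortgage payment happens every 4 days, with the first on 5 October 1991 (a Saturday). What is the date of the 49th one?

The 49th occurrence is 48 intervals after the first: 48 × 4 = 192 days after 5 October 1991.
October has 31 days — 26 days to the end of October leaves 166.
November has 30 days (136 left).
December has 31 days (105 left).
January has 31 days (74 left).
February has 29 days (45 left).
March has 31 days (14 left).
14 days into April → 14 April 1992.

14 April 1992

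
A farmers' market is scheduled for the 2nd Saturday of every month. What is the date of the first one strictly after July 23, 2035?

July 2035 starts on a Sunday; its first Saturday is the 7th, so the 2nd Saturday is the 14th — July 14, 2035.
That is not after July 23, 2035, so look at August 2035.
August 2035 starts on a Wednesday; its first Saturday is the 4th, so the 2nd Saturday is the 11th — August 11, 2035.

August 11, 2035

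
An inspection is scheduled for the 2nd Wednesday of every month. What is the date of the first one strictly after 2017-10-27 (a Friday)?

2017-11-08

October 2017 starts on a Sunday; its first Wednesday is the 4th, so the 2nd Wednesday is the 11th — 2017-10-11.
That is not after 2017-10-27, so look at November 2017.
November 2017 starts on a Wednesday; its first Wednesday is the 1st, so the 2nd Wednesday is the 8th — 2017-11-08.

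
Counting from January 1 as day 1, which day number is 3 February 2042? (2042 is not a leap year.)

34

Days in months before February: 31 = 31.
Plus 3 days into February → day 34.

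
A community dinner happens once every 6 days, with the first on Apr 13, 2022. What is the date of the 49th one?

Jan 26, 2023

The 49th occurrence is 48 intervals after the first: 48 × 6 = 288 days after Apr 13, 2022.
Apr has 30 days — 17 days to the end of Apr leaves 271.
May has 31 days (240 left).
Jun has 30 days (210 left).
Jul has 31 days (179 left).
Aug has 31 days (148 left).
Sep has 30 days (118 left).
Oct has 31 days (87 left).
Nov has 30 days (57 left).
Dec has 31 days (26 left).
26 days into Jan → Jan 26, 2023.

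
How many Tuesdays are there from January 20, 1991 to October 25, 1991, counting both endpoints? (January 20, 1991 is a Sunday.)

January 20, 1991 is a Sunday; the first Tuesday on or after it is January 22, 1991 (2 days later).
From January 22, 1991 to October 25, 1991: 9 + 28 + 31 + 30 + 31 + 30 + 31 + 31 + 30 + 25 = 276 days (rest of January, February, March, April, May, June, July, August, September, October).
276 ÷ 7 = 39 full weeks with remainder 3, so 39 more Tuesdays after the first → 40.

40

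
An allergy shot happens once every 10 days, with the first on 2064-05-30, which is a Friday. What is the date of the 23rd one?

The 23rd occurrence is 22 intervals after the first: 22 × 10 = 220 days after 2064-05-30.
May has 31 days — 1 day to the end of May leaves 219.
June has 30 days (189 left).
July has 31 days (158 left).
August has 31 days (127 left).
September has 30 days (97 left).
October has 31 days (66 left).
November has 30 days (36 left).
December has 31 days (5 left).
5 days into January → 2065-01-05.

2065-01-05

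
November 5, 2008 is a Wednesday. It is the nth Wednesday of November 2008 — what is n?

1st

Day 5 falls in week ⌈5/7⌉ of the month.
Days 1–7 hold the 1st Wednesday, 8–14 the 2nd, 15–21 the 3rd, 22–28 the 4th, 29–31 the 5th.
5 is in the range for the 1st.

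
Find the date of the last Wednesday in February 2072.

February 24, 2072

The first Wednesday of February 2072 is February 3.
February 2072 has 29 days. Adding weeks: 3, 10, 17, 24 — the last one ≤ 29 is the 24th.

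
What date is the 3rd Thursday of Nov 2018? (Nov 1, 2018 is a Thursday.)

Nov 15, 2018

Nov 2018 begins on a Thursday, so the first Thursday is Nov 1.
The 3rd Thursday is 2 weeks later: 1 + 14 = 15.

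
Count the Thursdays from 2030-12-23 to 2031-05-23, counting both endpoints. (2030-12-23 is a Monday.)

2030-12-23 is a Monday; the first Thursday on or after it is 2030-12-26 (3 days later).
From 2030-12-26 to 2031-05-23: 5 + 31 + 28 + 31 + 30 + 23 = 148 days (rest of December, January, February, March, April, May).
148 ÷ 7 = 21 full weeks with remainder 1, so 21 more Thursdays after the first → 22.

22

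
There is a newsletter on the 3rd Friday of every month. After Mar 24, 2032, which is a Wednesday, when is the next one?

Apr 16, 2032

Mar 2032 starts on a Monday; its first Friday is the 5th, so the 3rd Friday is the 19th — Mar 19, 2032.
That is not after Mar 24, 2032, so look at Apr 2032.
Apr 2032 starts on a Thursday; its first Friday is the 2nd, so the 3rd Friday is the 16th — Apr 16, 2032.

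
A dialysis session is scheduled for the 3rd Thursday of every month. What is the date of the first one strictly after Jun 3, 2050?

Jun 16, 2050

Jun 2050 starts on a Wednesday; its first Thursday is the 2nd, so the 3rd Thursday is the 16th — Jun 16, 2050.
Jun 16, 2050 is after Jun 3, 2050, so that is the next one.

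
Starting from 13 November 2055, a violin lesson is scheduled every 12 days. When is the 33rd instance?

1 December 2056

The 33rd occurrence is 32 intervals after the first: 32 × 12 = 384 days after 13 November 2055.
November has 30 days — 17 days to the end of November leaves 367.
December has 31 days (336 left).
January has 31 days (305 left).
February has 29 days (276 left).
March has 31 days (245 left).
April has 30 days (215 left).
May has 31 days (184 left).
June has 30 days (154 left).
July has 31 days (123 left).
August has 31 days (92 left).
September has 30 days (62 left).
October has 31 days (31 left).
November has 30 days (1 left).
1 day into December → 1 December 2056.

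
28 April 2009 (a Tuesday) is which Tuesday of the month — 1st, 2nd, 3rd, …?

4th

Day 28 falls in week ⌈28/7⌉ of the month.
Days 1–7 hold the 1st Tuesday, 8–14 the 2nd, 15–21 the 3rd, 22–28 the 4th, 29–31 the 5th.
28 is in the range for the 4th.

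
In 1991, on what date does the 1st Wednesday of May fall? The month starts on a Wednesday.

1 May 1991

May 1991 begins on a Wednesday, so the first Wednesday is May 1.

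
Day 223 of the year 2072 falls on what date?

January has 31 days (223 − 31 = 192 remain).
February has 29 days (192 − 29 = 163 remain).
March has 31 days (163 − 31 = 132 remain).
April has 30 days (132 − 30 = 102 remain).
May has 31 days (102 − 31 = 71 remain).
June has 30 days (71 − 30 = 41 remain).
July has 31 days (41 − 31 = 10 remain).
10 into August → August 10.

2072-08-10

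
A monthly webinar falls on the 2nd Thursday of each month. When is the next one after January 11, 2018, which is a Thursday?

January 2018 starts on a Monday; its first Thursday is the 4th, so the 2nd Thursday is the 11th — January 11, 2018.
That is not after January 11, 2018, so look at February 2018.
February 2018 starts on a Thursday; its first Thursday is the 1st, so the 2nd Thursday is the 8th — February 8, 2018.

February 8, 2018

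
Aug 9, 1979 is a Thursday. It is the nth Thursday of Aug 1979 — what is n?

2nd

Day 9 falls in week ⌈9/7⌉ of the month.
Days 1–7 hold the 1st Thursday, 8–14 the 2nd, 15–21 the 3rd, 22–28 the 4th, 29–31 the 5th.
9 is in the range for the 2nd.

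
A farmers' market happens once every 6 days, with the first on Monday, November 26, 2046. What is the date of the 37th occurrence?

June 30, 2047

The 37th occurrence is 36 intervals after the first: 36 × 6 = 216 days after November 26, 2046.
November has 30 days — 4 days to the end of November leaves 212.
December has 31 days (181 left).
January has 31 days (150 left).
February has 28 days (122 left).
March has 31 days (91 left).
April has 30 days (61 left).
May has 31 days (30 left).
30 days into June → June 30, 2047.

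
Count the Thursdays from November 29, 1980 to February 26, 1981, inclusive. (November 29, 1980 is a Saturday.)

November 29, 1980 is a Saturday; the first Thursday on or after it is December 4, 1980 (5 days later).
From December 4, 1980 to February 26, 1981: 27 + 31 + 26 = 84 days (rest of December, January, February).
84 ÷ 7 = 12 full weeks with remainder 0, so 12 more Thursdays after the first → 13.

13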